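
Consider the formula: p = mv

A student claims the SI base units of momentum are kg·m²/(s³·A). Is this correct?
Units of each symbol in p = mv:
  m (mass): kg
  v (velocity): m/s

Multiplying the contributions: [kg] · [m/s]
Adding exponents of each base unit: kg: 1, m: 1, s: -1
SI base units of momentum: kg·m/s

The claimed units kg·m²/(s³·A) (exponents kg: 1, m: 2, s: -3, A: -1) do not match the derived units kg·m/s (exponents kg: 1, m: 1, s: -1), so the claim is incorrect.

Answer: No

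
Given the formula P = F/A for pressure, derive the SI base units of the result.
Units of each symbol in P = F/A:
  F (force): kg·m/s²
  A (area): m²  → in the denominator, contributes 1/m²

Multiplying the contributions: [kg·m/s²] · [1/m²]
Adding exponents of each base unit: kg: 1, m: -1, s: -2
SI base units of pressure: kg/(m·s²)

Answer: kg/(m·s²)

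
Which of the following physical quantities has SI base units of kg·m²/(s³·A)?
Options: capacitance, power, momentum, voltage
Checking the SI base units of each option:
  capacitance (C = Q/V): s⁴·A²/(kg·m²)  ✗
  power (P = W/t): kg·m²/s³  ✗
  momentum (p = mv): kg·m/s  ✗
  voltage (V = IR): kg·m²/(s³·A)  ✓ matches

Only voltage has units kg·m²/(s³·A).

Answer: voltage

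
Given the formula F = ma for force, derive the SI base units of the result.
Units of each symbol in F = ma:
  m (mass): kg
  a (acceleration): m/s²

Multiplying the contributions: [kg] · [m/s²]
Adding exponents of each base unit: kg: 1, m: 1, s: -2
SI base units of force: kg·m/s²

Answer: kg·m/s²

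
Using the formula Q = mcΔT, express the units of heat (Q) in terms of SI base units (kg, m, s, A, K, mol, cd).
Units of each symbol in Q = mcΔT:
  m (mass): kg
  c (specific heat capacity, in J/(kg·K)): m²/(s²·K)
  ΔT (temperature change): K

Multiplying the contributions: [kg] · [m²/(s²·K)] · [K]
Adding exponents of each base unit: kg: 1, m: 2, s: -2
SI base units of heat: kg·m²/s²

Answer: kg·m²/s²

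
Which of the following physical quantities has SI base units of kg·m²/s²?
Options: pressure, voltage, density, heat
Checking the SI base units of each option:
  pressure (P = F/A): kg/(m·s²)  ✗
  voltage (V = IR): kg·m²/(s³·A)  ✗
  density (ρ = m/V): kg/m³  ✗
  heat (Q = mcΔT): kg·m²/s²  ✓ matches

Only heat has units kg·m²/s².

Answer: heat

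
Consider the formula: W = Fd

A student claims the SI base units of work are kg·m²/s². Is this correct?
Units of each symbol in W = Fd:
  F (force): kg·m/s²
  d (displacement): m

Multiplying the contributions: [kg·m/s²] · [m]
Adding exponents of each base unit: kg: 1, m: 2, s: -2
SI base units of work: kg·m²/s²

The claimed units kg·m²/s² match the derived units, so the claim is correct.

Answer: Yes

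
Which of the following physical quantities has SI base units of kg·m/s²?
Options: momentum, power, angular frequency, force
Checking the SI base units of each option:
  momentum (p = mv): kg·m/s  ✗
  power (P = W/t): kg·m²/s³  ✗
  angular frequency (ω = 2πf): 1/s  ✗
  force (F = ma): kg·m/s²  ✓ matches

Only force has units kg·m/s².

Answer: force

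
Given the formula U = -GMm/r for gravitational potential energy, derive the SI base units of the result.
Units of each symbol in U = -GMm/r:
  G (gravitational constant): m³/(kg·s²)
  M (mass): kg
  m (mass): kg
  r (distance): m  → in the denominator, contributes 1/m
  The minus sign does not affect the units.

Multiplying the contributions: [m³/(kg·s²)] · [kg] · [kg] · [1/m]
Adding exponents of each base unit: kg: 1, m: 2, s: -2
SI base units of gravitational potential energy: kg·m²/s²

Answer: kg·m²/s²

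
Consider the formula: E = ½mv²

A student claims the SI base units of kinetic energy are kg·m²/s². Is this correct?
Units of each symbol in E = ½mv²:
  m (mass): kg
  v (speed): m/s  → to the power 2, contributes m²/s²
  The factor ½ is dimensionless.

Multiplying the contributions: [kg] · [m²/s²]
Adding exponents of each base unit: kg: 1, m: 2, s: -2
SI base units of kinetic energy: kg·m²/s²

The claimed units kg·m²/s² match the derived units, so the claim is correct.

Answer: Yes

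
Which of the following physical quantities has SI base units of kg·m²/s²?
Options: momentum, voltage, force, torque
Checking the SI base units of each option:
  momentum (p = mv): kg·m/s  ✗
  voltage (V = IR): kg·m²/(s³·A)  ✗
  force (F = ma): kg·m/s²  ✗
  torque (τ = Fr): kg·m²/s²  ✓ matches

Only torque has units kg·m²/s².

Answer: torque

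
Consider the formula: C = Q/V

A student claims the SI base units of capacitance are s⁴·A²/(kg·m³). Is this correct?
Units of each symbol in C = Q/V:
  Q (charge, in coulombs): s·A
  V (voltage, in volts): kg·m²/(s³·A)  → in the denominator, contributes s³·A/(kg·m²)

Multiplying the contributions: [s·A] · [s³·A/(kg·m²)]
Adding exponents of each base unit: kg: -1, m: -2, s: 4, A: 2
SI base units of capacitance: s⁴·A²/(kg·m²)

The claimed units s⁴·A²/(kg·m³) (exponents kg: -1, m: -3, s: 4, A: 2) do not match the derived units s⁴·A²/(kg·m²) (exponents kg: -1, m: -2, s: 4, A: 2), so the claim is incorrect.

Answer: No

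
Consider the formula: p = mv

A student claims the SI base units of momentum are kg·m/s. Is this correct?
Units of each symbol in p = mv:
  m (mass): kg
  v (velocity): m/s

Multiplying the contributions: [kg] · [m/s]
Adding exponents of each base unit: kg: 1, m: 1, s: -1
SI base units of momentum: kg·m/s

The claimed units kg·m/s match the derived units, so the claim is correct.

Answer: Yes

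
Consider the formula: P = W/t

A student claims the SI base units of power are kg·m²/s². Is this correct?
Units of each symbol in P = W/t:
  W (work): kg·m²/s²
  t (time): s  → in the denominator, contributes 1/s

Multiplying the contributions: [kg·m²/s²] · [1/s]
Adding exponents of each base unit: kg: 1, m: 2, s: -3
SI base units of power: kg·m²/s³

The claimed units kg·m²/s² (exponents kg: 1, m: 2, s: -2) do not match the derived units kg·m²/s³ (exponents kg: 1, m: 2, s: -3), so the claim is incorrect.

Answer: No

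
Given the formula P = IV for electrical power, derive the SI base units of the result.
Units of each symbol in P = IV:
  I (current): A
  V (voltage, in volts): kg·m²/(s³·A)

Multiplying the contributions: [A] · [kg·m²/(s³·A)]
Adding exponents of each base unit: kg: 1, m: 2, s: -3
SI base units of electrical power: kg·m²/s³

Answer: kg·m²/s³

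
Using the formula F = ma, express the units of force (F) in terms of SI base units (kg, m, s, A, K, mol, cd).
Units of each symbol in F = ma:
  m (mass): kg
  a (acceleration): m/s²

Multiplying the contributions: [kg] · [m/s²]
Adding exponents of each base unit: kg: 1, m: 1, s: -2
SI base units of force: kg·m/s²

Answer: kg·m/s²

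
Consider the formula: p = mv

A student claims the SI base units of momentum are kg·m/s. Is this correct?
Units of each symbol in p = mv:
  m (mass): kg
  v (velocity): m/s

Multiplying the contributions: [kg] · [m/s]
Adding exponents of each base unit: kg: 1, m: 1, s: -1
SI base units of momentum: kg·m/s

The claimed units kg·m/s match the derived units, so the claim is correct.

Answer: Yes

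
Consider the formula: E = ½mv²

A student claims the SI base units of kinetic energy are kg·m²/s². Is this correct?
Units of each symbol in E = ½mv²:
  m (mass): kg
  v (speed): m/s  → to the power 2, contributes m²/s²
  The factor ½ is dimensionless.

Multiplying the contributions: [kg] · [m²/s²]
Adding exponents of each base unit: kg: 1, m: 2, s: -2
SI base units of kinetic energy: kg·m²/s²

The claimed units kg·m²/s² match the derived units, so the claim is correct.

Answer: Yes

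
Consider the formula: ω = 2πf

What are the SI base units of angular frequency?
Units of each symbol in ω = 2πf:
  f (frequency): 1/s
  The factor 2π is dimensionless.

Multiplying the contributions: [1/s]
Adding exponents of each base unit: s: -1
SI base units of angular frequency: 1/s

Answer: 1/s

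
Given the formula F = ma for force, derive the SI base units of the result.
Units of each symbol in F = ma:
  m (mass): kg
  a (acceleration): m/s²

Multiplying the contributions: [kg] · [m/s²]
Adding exponents of each base unit: kg: 1, m: 1, s: -2
SI base units of force: kg·m/s²

Answer: kg·m/s²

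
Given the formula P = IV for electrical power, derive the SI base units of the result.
Units of each symbol in P = IV:
  I (current): A
  V (voltage, in volts): kg·m²/(s³·A)

Multiplying the contributions: [A] · [kg·m²/(s³·A)]
Adding exponents of each base unit: kg: 1, m: 2, s: -3
SI base units of electrical power: kg·m²/s³

Answer: kg·m²/s³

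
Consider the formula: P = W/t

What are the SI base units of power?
Units of each symbol in P = W/t:
  W (work): kg·m²/s²
  t (time): s  → in the denominator, contributes 1/s

Multiplying the contributions: [kg·m²/s²] · [1/s]
Adding exponents of each base unit: kg: 1, m: 2, s: -3
SI base units of power: kg·m²/s³

Answer: kg·m²/s³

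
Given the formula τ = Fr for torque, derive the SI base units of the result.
Units of each symbol in τ = Fr:
  F (force): kg·m/s²
  r (lever arm): m

Multiplying the contributions: [kg·m/s²] · [m]
Adding exponents of each base unit: kg: 1, m: 2, s: -2
SI base units of torque: kg·m²/s²

Answer: kg·m²/s²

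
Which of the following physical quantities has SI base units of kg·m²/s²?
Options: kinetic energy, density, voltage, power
Checking the SI base units of each option:
  kinetic energy (E = ½mv²): kg·m²/s²  ✓ matches
  density (ρ = m/V): kg/m³  ✗
  voltage (V = IR): kg·m²/(s³·A)  ✗
  power (P = W/t): kg·m²/s³  ✗

Only kinetic energy has units kg·m²/s².

Answer: kinetic energy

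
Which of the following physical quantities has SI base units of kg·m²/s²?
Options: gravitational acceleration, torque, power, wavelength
Checking the SI base units of each option:
  gravitational acceleration (g = GM/r²): m/s²  ✗
  torque (τ = Fr): kg·m²/s²  ✓ matches
  power (P = W/t): kg·m²/s³  ✗
  wavelength (λ = v/f): m  ✗

Only torque has units kg·m²/s².

Answer: torque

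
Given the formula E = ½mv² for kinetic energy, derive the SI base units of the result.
Units of each symbol in E = ½mv²:
  m (mass): kg
  v (speed): m/s  → to the power 2, contributes m²/s²
  The factor ½ is dimensionless.

Multiplying the contributions: [kg] · [m²/s²]
Adding exponents of each base unit: kg: 1, m: 2, s: -2
SI base units of kinetic energy: kg·m²/s²

Answer: kg·m²/s²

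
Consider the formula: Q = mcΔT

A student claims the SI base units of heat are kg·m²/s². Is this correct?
Units of each symbol in Q = mcΔT:
  m (mass): kg
  c (specific heat capacity, in J/(kg·K)): m²/(s²·K)
  ΔT (temperature change): K

Multiplying the contributions: [kg] · [m²/(s²·K)] · [K]
Adding exponents of each base unit: kg: 1, m: 2, s: -2
SI base units of heat: kg·m²/s²

The claimed units kg·m²/s² match the derived units, so the claim is correct.

Answer: Yes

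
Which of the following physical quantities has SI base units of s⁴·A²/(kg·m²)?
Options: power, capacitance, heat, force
Checking the SI base units of each option:
  power (P = W/t): kg·m²/s³  ✗
  capacitance (C = Q/V): s⁴·A²/(kg·m²)  ✓ matches
  heat (Q = mcΔT): kg·m²/s²  ✗
  force (F = ma): kg·m/s²  ✗

Only capacitance has units s⁴·A²/(kg·m²).

Answer: capacitance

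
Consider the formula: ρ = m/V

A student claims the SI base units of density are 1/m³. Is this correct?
Units of each symbol in ρ = m/V:
  m (mass): kg
  V (volume): m³  → in the denominator, contributes 1/m³

Multiplying the contributions: [kg] · [1/m³]
Adding exponents of each base unit: kg: 1, m: -3
SI base units of density: kg/m³

The claimed units 1/m³ (exponents m: -3) do not match the derived units kg/m³ (exponents kg: 1, m: -3), so the claim is incorrect.

Answer: No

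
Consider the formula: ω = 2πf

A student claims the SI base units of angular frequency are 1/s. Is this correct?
Units of each symbol in ω = 2πf:
  f (frequency): 1/s
  The factor 2π is dimensionless.

Multiplying the contributions: [1/s]
Adding exponents of each base unit: s: -1
SI base units of angular frequency: 1/s

The claimed units 1/s match the derived units, so the claim is correct.

Answer: Yes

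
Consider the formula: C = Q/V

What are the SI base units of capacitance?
Units of each symbol in C = Q/V:
  Q (charge, in coulombs): s·A
  V (voltage, in volts): kg·m²/(s³·A)  → in the denominator, contributes s³·A/(kg·m²)

Multiplying the contributions: [s·A] · [s³·A/(kg·m²)]
Adding exponents of each base unit: kg: -1, m: -2, s: 4, A: 2
SI base units of capacitance: s⁴·A²/(kg·m²)

Answer: s⁴·A²/(kg·m²)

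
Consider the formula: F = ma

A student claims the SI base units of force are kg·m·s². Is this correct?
Units of each symbol in F = ma:
  m (mass): kg
  a (acceleration): m/s²

Multiplying the contributions: [kg] · [m/s²]
Adding exponents of each base unit: kg: 1, m: 1, s: -2
SI base units of force: kg·m/s²

The claimed units kg·m·s² (exponents kg: 1, m: 1, s: 2) do not match the derived units kg·m/s² (exponents kg: 1, m: 1, s: -2), so the claim is incorrect.

Answer: No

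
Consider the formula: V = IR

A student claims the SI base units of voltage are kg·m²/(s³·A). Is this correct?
Units of each symbol in V = IR:
  I (current): A
  R (resistance, in ohms): kg·m²/(s³·A²)

Multiplying the contributions: [A] · [kg·m²/(s³·A²)]
Adding exponents of each base unit: kg: 1, m: 2, s: -3, A: -1
SI base units of voltage: kg·m²/(s³·A)

The claimed units kg·m²/(s³·A) match the derived units, so the claim is correct.

Answer: Yes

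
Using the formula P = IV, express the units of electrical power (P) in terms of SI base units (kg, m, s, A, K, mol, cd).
Units of each symbol in P = IV:
  I (current): A
  V (voltage, in volts): kg·m²/(s³·A)

Multiplying the contributions: [A] · [kg·m²/(s³·A)]
Adding exponents of each base unit: kg: 1, m: 2, s: -3
SI base units of electrical power: kg·m²/s³

Answer: kg·m²/s³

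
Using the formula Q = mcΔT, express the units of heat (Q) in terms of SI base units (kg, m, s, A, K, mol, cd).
Units of each symbol in Q = mcΔT:
  m (mass): kg
  c (specific heat capacity, in J/(kg·K)): m²/(s²·K)
  ΔT (temperature change): K

Multiplying the contributions: [kg] · [m²/(s²·K)] · [K]
Adding exponents of each base unit: kg: 1, m: 2, s: -2
SI base units of heat: kg·m²/s²

Answer: kg·m²/s²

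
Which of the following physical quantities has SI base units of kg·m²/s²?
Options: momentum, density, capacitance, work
Checking the SI base units of each option:
  momentum (p = mv): kg·m/s  ✗
  density (ρ = m/V): kg/m³  ✗
  capacitance (C = Q/V): s⁴·A²/(kg·m²)  ✗
  work (W = Fd): kg·m²/s²  ✓ matches

Only work has units kg·m²/s².

Answer: work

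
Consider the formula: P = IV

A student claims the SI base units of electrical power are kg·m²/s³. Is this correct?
Units of each symbol in P = IV:
  I (current): A
  V (voltage, in volts): kg·m²/(s³·A)

Multiplying the contributions: [A] · [kg·m²/(s³·A)]
Adding exponents of each base unit: kg: 1, m: 2, s: -3
SI base units of electrical power: kg·m²/s³

The claimed units kg·m²/s³ match the derived units, so the claim is correct.

Answer: Yes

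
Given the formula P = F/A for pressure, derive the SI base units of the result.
Units of each symbol in P = F/A:
  F (force): kg·m/s²
  A (area): m²  → in the denominator, contributes 1/m²

Multiplying the contributions: [kg·m/s²] · [1/m²]
Adding exponents of each base unit: kg: 1, m: -1, s: -2
SI base units of pressure: kg/(m·s²)

Answer: kg/(m·s²)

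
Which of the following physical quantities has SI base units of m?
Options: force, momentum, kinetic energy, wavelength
Checking the SI base units of each option:
  force (F = ma): kg·m/s²  ✗
  momentum (p = mv): kg·m/s  ✗
  kinetic energy (E = ½mv²): kg·m²/s²  ✗
  wavelength (λ = v/f): m  ✓ matches

Only wavelength has units m.

Answer: wavelength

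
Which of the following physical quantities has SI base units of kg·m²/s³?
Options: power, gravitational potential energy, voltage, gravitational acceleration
Checking the SI base units of each option:
  power (P = W/t): kg·m²/s³  ✓ matches
  gravitational potential energy (U = -GMm/r): kg·m²/s²  ✗
  voltage (V = IR): kg·m²/(s³·A)  ✗
  gravitational acceleration (g = GM/r²): m/s²  ✗

Only power has units kg·m²/s³.

Answer: power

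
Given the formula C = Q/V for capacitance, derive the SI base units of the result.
Units of each symbol in C = Q/V:
  Q (charge, in coulombs): s·A
  V (voltage, in volts): kg·m²/(s³·A)  → in the denominator, contributes s³·A/(kg·m²)

Multiplying the contributions: [s·A] · [s³·A/(kg·m²)]
Adding exponents of each base unit: kg: -1, m: -2, s: 4, A: 2
SI base units of capacitance: s⁴·A²/(kg·m²)

Answer: s⁴·A²/(kg·m²)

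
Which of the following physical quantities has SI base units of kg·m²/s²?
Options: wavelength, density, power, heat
Checking the SI base units of each option:
  wavelength (λ = v/f): m  ✗
  density (ρ = m/V): kg/m³  ✗
  power (P = W/t): kg·m²/s³  ✗
  heat (Q = mcΔT): kg·m²/s²  ✓ matches

Only heat has units kg·m²/s².

Answer: heat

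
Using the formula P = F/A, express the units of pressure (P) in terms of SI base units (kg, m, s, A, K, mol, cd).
Units of each symbol in P = F/A:
  F (force): kg·m/s²
  A (area): m²  → in the denominator, contributes 1/m²

Multiplying the contributions: [kg·m/s²] · [1/m²]
Adding exponents of each base unit: kg: 1, m: -1, s: -2
SI base units of pressure: kg/(m·s²)

Answer: kg/(m·s²)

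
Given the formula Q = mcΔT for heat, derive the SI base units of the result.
Units of each symbol in Q = mcΔT:
  m (mass): kg
  c (specific heat capacity, in J/(kg·K)): m²/(s²·K)
  ΔT (temperature change): K

Multiplying the contributions: [kg] · [m²/(s²·K)] · [K]
Adding exponents of each base unit: kg: 1, m: 2, s: -2
SI base units of heat: kg·m²/s²

Answer: kg·m²/s²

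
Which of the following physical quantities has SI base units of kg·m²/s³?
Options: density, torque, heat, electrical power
Checking the SI base units of each option:
  density (ρ = m/V): kg/m³  ✗
  torque (τ = Fr): kg·m²/s²  ✗
  heat (Q = mcΔT): kg·m²/s²  ✗
  electrical power (P = IV): kg·m²/s³  ✓ matches

Only electrical power has units kg·m²/s³.

Answer: electrical power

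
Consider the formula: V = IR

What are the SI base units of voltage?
Units of each symbol in V = IR:
  I (current): A
  R (resistance, in ohms): kg·m²/(s³·A²)

Multiplying the contributions: [A] · [kg·m²/(s³·A²)]
Adding exponents of each base unit: kg: 1, m: 2, s: -3, A: -1
SI base units of voltage: kg·m²/(s³·A)

Answer: kg·m²/(s³·A)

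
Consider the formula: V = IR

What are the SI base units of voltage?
Units of each symbol in V = IR:
  I (current): A
  R (resistance, in ohms): kg·m²/(s³·A²)

Multiplying the contributions: [A] · [kg·m²/(s³·A²)]
Adding exponents of each base unit: kg: 1, m: 2, s: -3, A: -1
SI base units of voltage: kg·m²/(s³·A)

Answer: kg·m²/(s³·A)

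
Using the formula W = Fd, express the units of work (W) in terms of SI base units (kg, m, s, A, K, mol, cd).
Units of each symbol in W = Fd:
  F (force): kg·m/s²
  d (displacement): m

Multiplying the contributions: [kg·m/s²] · [m]
Adding exponents of each base unit: kg: 1, m: 2, s: -2
SI base units of work: kg·m²/s²

Answer: kg·m²/s²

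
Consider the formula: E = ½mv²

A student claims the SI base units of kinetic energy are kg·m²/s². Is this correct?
Units of each symbol in E = ½mv²:
  m (mass): kg
  v (speed): m/s  → to the power 2, contributes m²/s²
  The factor ½ is dimensionless.

Multiplying the contributions: [kg] · [m²/s²]
Adding exponents of each base unit: kg: 1, m: 2, s: -2
SI base units of kinetic energy: kg·m²/s²

The claimed units kg·m²/s² match the derived units, so the claim is correct.

Answer: Yes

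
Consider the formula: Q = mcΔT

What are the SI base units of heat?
Units of each symbol in Q = mcΔT:
  m (mass): kg
  c (specific heat capacity, in J/(kg·K)): m²/(s²·K)
  ΔT (temperature change): K

Multiplying the contributions: [kg] · [m²/(s²·K)] · [K]
Adding exponents of each base unit: kg: 1, m: 2, s: -2
SI base units of heat: kg·m²/s²

Answer: kg·m²/s²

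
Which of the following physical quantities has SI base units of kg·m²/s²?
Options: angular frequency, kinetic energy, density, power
Checking the SI base units of each option:
  angular frequency (ω = 2πf): 1/s  ✗
  kinetic energy (E = ½mv²): kg·m²/s²  ✓ matches
  density (ρ = m/V): kg/m³  ✗
  power (P = W/t): kg·m²/s³  ✗

Only kinetic energy has units kg·m²/s².

Answer: kinetic energy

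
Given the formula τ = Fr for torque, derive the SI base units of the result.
Units of each symbol in τ = Fr:
  F (force): kg·m/s²
  r (lever arm): m

Multiplying the contributions: [kg·m/s²] · [m]
Adding exponents of each base unit: kg: 1, m: 2, s: -2
SI base units of torque: kg·m²/s²

Answer: kg·m²/s²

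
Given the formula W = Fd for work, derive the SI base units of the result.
Units of each symbol in W = Fd:
  F (force): kg·m/s²
  d (displacement): m

Multiplying the contributions: [kg·m/s²] · [m]
Adding exponents of each base unit: kg: 1, m: 2, s: -2
SI base units of work: kg·m²/s²

Answer: kg·m²/s²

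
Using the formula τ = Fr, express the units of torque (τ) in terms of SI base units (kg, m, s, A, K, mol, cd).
Units of each symbol in τ = Fr:
  F (force): kg·m/s²
  r (lever arm): m

Multiplying the contributions: [kg·m/s²] · [m]
Adding exponents of each base unit: kg: 1, m: 2, s: -2
SI base units of torque: kg·m²/s²

Answer: kg·m²/s²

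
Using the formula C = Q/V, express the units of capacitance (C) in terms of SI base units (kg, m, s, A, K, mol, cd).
Units of each symbol in C = Q/V:
  Q (charge, in coulombs): s·A
  V (voltage, in volts): kg·m²/(s³·A)  → in the denominator, contributes s³·A/(kg·m²)

Multiplying the contributions: [s·A] · [s³·A/(kg·m²)]
Adding exponents of each base unit: kg: -1, m: -2, s: 4, A: 2
SI base units of capacitance: s⁴·A²/(kg·m²)

Answer: s⁴·A²/(kg·m²)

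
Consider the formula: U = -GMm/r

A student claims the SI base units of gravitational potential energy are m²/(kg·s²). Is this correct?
Units of each symbol in U = -GMm/r:
  G (gravitational constant): m³/(kg·s²)
  M (mass): kg
  m (mass): kg
  r (distance): m  → in the denominator, contributes 1/m
  The minus sign does not affect the units.

Multiplying the contributions: [m³/(kg·s²)] · [kg] · [kg] · [1/m]
Adding exponents of each base unit: kg: 1, m: 2, s: -2
SI base units of gravitational potential energy: kg·m²/s²

The claimed units m²/(kg·s²) (exponents kg: -1, m: 2, s: -2) do not match the derived units kg·m²/s² (exponents kg: 1, m: 2, s: -2), so the claim is incorrect.

Answer: No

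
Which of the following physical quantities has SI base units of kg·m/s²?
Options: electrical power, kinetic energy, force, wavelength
Checking the SI base units of each option:
  electrical power (P = IV): kg·m²/s³  ✗
  kinetic energy (E = ½mv²): kg·m²/s²  ✗
  force (F = ma): kg·m/s²  ✓ matches
  wavelength (λ = v/f): m  ✗

Only force has units kg·m/s².

Answer: force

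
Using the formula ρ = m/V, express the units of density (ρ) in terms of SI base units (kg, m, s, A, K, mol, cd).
Units of each symbol in ρ = m/V:
  m (mass): kg
  V (volume): m³  → in the denominator, contributes 1/m³

Multiplying the contributions: [kg] · [1/m³]
Adding exponents of each base unit: kg: 1, m: -3
SI base units of density: kg/m³

Answer: kg/m³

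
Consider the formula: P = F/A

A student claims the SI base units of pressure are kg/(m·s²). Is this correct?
Units of each symbol in P = F/A:
  F (force): kg·m/s²
  A (area): m²  → in the denominator, contributes 1/m²

Multiplying the contributions: [kg·m/s²] · [1/m²]
Adding exponents of each base unit: kg: 1, m: -1, s: -2
SI base units of pressure: kg/(m·s²)

The claimed units kg/(m·s²) match the derived units, so the claim is correct.

Answer: Yes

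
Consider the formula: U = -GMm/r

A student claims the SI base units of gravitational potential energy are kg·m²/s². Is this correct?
Units of each symbol in U = -GMm/r:
  G (gravitational constant): m³/(kg·s²)
  M (mass): kg
  m (mass): kg
  r (distance): m  → in the denominator, contributes 1/m
  The minus sign does not affect the units.

Multiplying the contributions: [m³/(kg·s²)] · [kg] · [kg] · [1/m]
Adding exponents of each base unit: kg: 1, m: 2, s: -2
SI base units of gravitational potential energy: kg·m²/s²

The claimed units kg·m²/s² match the derived units, so the claim is correct.

Answer: Yes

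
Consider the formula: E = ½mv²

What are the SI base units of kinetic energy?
Units of each symbol in E = ½mv²:
  m (mass): kg
  v (speed): m/s  → to the power 2, contributes m²/s²
  The factor ½ is dimensionless.

Multiplying the contributions: [kg] · [m²/s²]
Adding exponents of each base unit: kg: 1, m: 2, s: -2
SI base units of kinetic energy: kg·m²/s²

Answer: kg·m²/s²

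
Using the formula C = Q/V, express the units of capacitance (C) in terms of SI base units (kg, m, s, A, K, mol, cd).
Units of each symbol in C = Q/V:
  Q (charge, in coulombs): s·A
  V (voltage, in volts): kg·m²/(s³·A)  → in the denominator, contributes s³·A/(kg·m²)

Multiplying the contributions: [s·A] · [s³·A/(kg·m²)]
Adding exponents of each base unit: kg: -1, m: -2, s: 4, A: 2
SI base units of capacitance: s⁴·A²/(kg·m²)

Answer: s⁴·A²/(kg·m²)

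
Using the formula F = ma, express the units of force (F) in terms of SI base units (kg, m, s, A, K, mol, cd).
Units of each symbol in F = ma:
  m (mass): kg
  a (acceleration): m/s²

Multiplying the contributions: [kg] · [m/s²]
Adding exponents of each base unit: kg: 1, m: 1, s: -2
SI base units of force: kg·m/s²

Answer: kg·m/s²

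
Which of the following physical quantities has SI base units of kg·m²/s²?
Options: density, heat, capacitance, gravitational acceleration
Checking the SI base units of each option:
  density (ρ = m/V): kg/m³  ✗
  heat (Q = mcΔT): kg·m²/s²  ✓ matches
  capacitance (C = Q/V): s⁴·A²/(kg·m²)  ✗
  gravitational acceleration (g = GM/r²): m/s²  ✗

Only heat has units kg·m²/s².

Answer: heat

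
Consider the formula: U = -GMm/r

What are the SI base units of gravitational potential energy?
Units of each symbol in U = -GMm/r:
  G (gravitational constant): m³/(kg·s²)
  M (mass): kg
  m (mass): kg
  r (distance): m  → in the denominator, contributes 1/m
  The minus sign does not affect the units.

Multiplying the contributions: [m³/(kg·s²)] · [kg] · [kg] · [1/m]
Adding exponents of each base unit: kg: 1, m: 2, s: -2
SI base units of gravitational potential energy: kg·m²/s²

Answer: kg·m²/s²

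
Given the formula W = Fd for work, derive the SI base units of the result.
Units of each symbol in W = Fd:
  F (force): kg·m/s²
  d (displacement): m

Multiplying the contributions: [kg·m/s²] · [m]
Adding exponents of each base unit: kg: 1, m: 2, s: -2
SI base units of work: kg·m²/s²

Answer: kg·m²/s²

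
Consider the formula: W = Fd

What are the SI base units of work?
Units of each symbol in W = Fd:
  F (force): kg·m/s²
  d (displacement): m

Multiplying the contributions: [kg·m/s²] · [m]
Adding exponents of each base unit: kg: 1, m: 2, s: -2
SI base units of work: kg·m²/s²

Answer: kg·m²/s²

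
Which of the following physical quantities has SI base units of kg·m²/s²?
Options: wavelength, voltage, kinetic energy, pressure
Checking the SI base units of each option:
  wavelength (λ = v/f): m  ✗
  voltage (V = IR): kg·m²/(s³·A)  ✗
  kinetic energy (E = ½mv²): kg·m²/s²  ✓ matches
  pressure (P = F/A): kg/(m·s²)  ✗

Only kinetic energy has units kg·m²/s².

Answer: kinetic energy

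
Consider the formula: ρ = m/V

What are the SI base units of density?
Units of each symbol in ρ = m/V:
  m (mass): kg
  V (volume): m³  → in the denominator, contributes 1/m³

Multiplying the contributions: [kg] · [1/m³]
Adding exponents of each base unit: kg: 1, m: -3
SI base units of density: kg/m³

Answer: kg/m³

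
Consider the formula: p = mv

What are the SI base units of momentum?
Units of each symbol in p = mv:
  m (mass): kg
  v (velocity): m/s

Multiplying the contributions: [kg] · [m/s]
Adding exponents of each base unit: kg: 1, m: 1, s: -1
SI base units of momentum: kg·m/s

Answer: kg·m/s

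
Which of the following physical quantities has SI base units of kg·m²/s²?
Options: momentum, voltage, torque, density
Checking the SI base units of each option:
  momentum (p = mv): kg·m/s  ✗
  voltage (V = IR): kg·m²/(s³·A)  ✗
  torque (τ = Fr): kg·m²/s²  ✓ matches
  density (ρ = m/V): kg/m³  ✗

Only torque has units kg·m²/s².

Answer: torque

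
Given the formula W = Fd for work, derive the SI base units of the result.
Units of each symbol in W = Fd:
  F (force): kg·m/s²
  d (displacement): m

Multiplying the contributions: [kg·m/s²] · [m]
Adding exponents of each base unit: kg: 1, m: 2, s: -2
SI base units of work: kg·m²/s²

Answer: kg·m²/s²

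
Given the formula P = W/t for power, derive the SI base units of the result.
Units of each symbol in P = W/t:
  W (work): kg·m²/s²
  t (time): s  → in the denominator, contributes 1/s

Multiplying the contributions: [kg·m²/s²] · [1/s]
Adding exponents of each base unit: kg: 1, m: 2, s: -3
SI base units of power: kg·m²/s³

Answer: kg·m²/s³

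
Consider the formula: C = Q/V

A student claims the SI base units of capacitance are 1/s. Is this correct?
Units of each symbol in C = Q/V:
  Q (charge, in coulombs): s·A
  V (voltage, in volts): kg·m²/(s³·A)  → in the denominator, contributes s³·A/(kg·m²)

Multiplying the contributions: [s·A] · [s³·A/(kg·m²)]
Adding exponents of each base unit: kg: -1, m: -2, s: 4, A: 2
SI base units of capacitance: s⁴·A²/(kg·m²)

The claimed units 1/s (exponents s: -1) do not match the derived units s⁴·A²/(kg·m²) (exponents kg: -1, m: -2, s: 4, A: 2), so the claim is incorrect.

Answer: No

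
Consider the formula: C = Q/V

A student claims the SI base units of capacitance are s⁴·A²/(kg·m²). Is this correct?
Units of each symbol in C = Q/V:
  Q (charge, in coulombs): s·A
  V (voltage, in volts): kg·m²/(s³·A)  → in the denominator, contributes s³·A/(kg·m²)

Multiplying the contributions: [s·A] · [s³·A/(kg·m²)]
Adding exponents of each base unit: kg: -1, m: -2, s: 4, A: 2
SI base units of capacitance: s⁴·A²/(kg·m²)

The claimed units s⁴·A²/(kg·m²) match the derived units, so the claim is correct.

Answer: Yes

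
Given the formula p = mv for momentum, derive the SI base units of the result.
Units of each symbol in p = mv:
  m (mass): kg
  v (velocity): m/s

Multiplying the contributions: [kg] · [m/s]
Adding exponents of each base unit: kg: 1, m: 1, s: -1
SI base units of momentum: kg·m/s

Answer: kg·m/s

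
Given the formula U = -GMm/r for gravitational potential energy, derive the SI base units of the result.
Units of each symbol in U = -GMm/r:
  G (gravitational constant): m³/(kg·s²)
  M (mass): kg
  m (mass): kg
  r (distance): m  → in the denominator, contributes 1/m
  The minus sign does not affect the units.

Multiplying the contributions: [m³/(kg·s²)] · [kg] · [kg] · [1/m]
Adding exponents of each base unit: kg: 1, m: 2, s: -2
SI base units of gravitational potential energy: kg·m²/s²

Answer: kg·m²/s²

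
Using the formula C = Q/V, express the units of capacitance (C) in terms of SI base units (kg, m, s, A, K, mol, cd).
Units of each symbol in C = Q/V:
  Q (charge, in coulombs): s·A
  V (voltage, in volts): kg·m²/(s³·A)  → in the denominator, contributes s³·A/(kg·m²)

Multiplying the contributions: [s·A] · [s³·A/(kg·m²)]
Adding exponents of each base unit: kg: -1, m: -2, s: 4, A: 2
SI base units of capacitance: s⁴·A²/(kg·m²)

Answer: s⁴·A²/(kg·m²)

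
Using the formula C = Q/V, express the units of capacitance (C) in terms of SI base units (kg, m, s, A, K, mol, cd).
Units of each symbol in C = Q/V:
  Q (charge, in coulombs): s·A
  V (voltage, in volts): kg·m²/(s³·A)  → in the denominator, contributes s³·A/(kg·m²)

Multiplying the contributions: [s·A] · [s³·A/(kg·m²)]
Adding exponents of each base unit: kg: -1, m: -2, s: 4, A: 2
SI base units of capacitance: s⁴·A²/(kg·m²)

Answer: s⁴·A²/(kg·m²)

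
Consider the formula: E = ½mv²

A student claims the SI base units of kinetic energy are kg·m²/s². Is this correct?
Units of each symbol in E = ½mv²:
  m (mass): kg
  v (speed): m/s  → to the power 2, contributes m²/s²
  The factor ½ is dimensionless.

Multiplying the contributions: [kg] · [m²/s²]
Adding exponents of each base unit: kg: 1, m: 2, s: -2
SI base units of kinetic energy: kg·m²/s²

The claimed units kg·m²/s² match the derived units, so the claim is correct.

Answer: Yes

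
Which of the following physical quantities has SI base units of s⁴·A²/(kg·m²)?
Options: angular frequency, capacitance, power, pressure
Checking the SI base units of each option:
  angular frequency (ω = 2πf): 1/s  ✗
  capacitance (C = Q/V): s⁴·A²/(kg·m²)  ✓ matches
  power (P = W/t): kg·m²/s³  ✗
  pressure (P = F/A): kg/(m·s²)  ✗

Only capacitance has units s⁴·A²/(kg·m²).

Answer: capacitance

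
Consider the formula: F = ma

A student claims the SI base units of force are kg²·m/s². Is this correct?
Units of each symbol in F = ma:
  m (mass): kg
  a (acceleration): m/s²

Multiplying the contributions: [kg] · [m/s²]
Adding exponents of each base unit: kg: 1, m: 1, s: -2
SI base units of force: kg·m/s²

The claimed units kg²·m/s² (exponents kg: 2, m: 1, s: -2) do not match the derived units kg·m/s² (exponents kg: 1, m: 1, s: -2), so the claim is incorrect.

Answer: No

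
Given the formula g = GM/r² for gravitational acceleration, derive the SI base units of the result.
Units of each symbol in g = GM/r²:
  G (gravitational constant): m³/(kg·s²)
  M (mass): kg
  r (distance): m  → to the power 2 in the denominator, contributes 1/m²

Multiplying the contributions: [m³/(kg·s²)] · [kg] · [1/m²]
Adding exponents of each base unit: m: 1, s: -2
SI base units of gravitational acceleration: m/s²

Answer: m/s²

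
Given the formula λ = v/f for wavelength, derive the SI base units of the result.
Units of each symbol in λ = v/f:
  v (wave speed): m/s
  f (frequency): 1/s  → in the denominator, contributes s

Multiplying the contributions: [m/s] · [s]
Adding exponents of each base unit: m: 1
SI base units of wavelength: m

Answer: m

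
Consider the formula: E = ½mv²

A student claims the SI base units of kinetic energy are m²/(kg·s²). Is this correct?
Units of each symbol in E = ½mv²:
  m (mass): kg
  v (speed): m/s  → to the power 2, contributes m²/s²
  The factor ½ is dimensionless.

Multiplying the contributions: [kg] · [m²/s²]
Adding exponents of each base unit: kg: 1, m: 2, s: -2
SI base units of kinetic energy: kg·m²/s²

The claimed units m²/(kg·s²) (exponents kg: -1, m: 2, s: -2) do not match the derived units kg·m²/s² (exponents kg: 1, m: 2, s: -2), so the claim is incorrect.

Answer: No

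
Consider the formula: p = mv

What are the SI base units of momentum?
Units of each symbol in p = mv:
  m (mass): kg
  v (velocity): m/s

Multiplying the contributions: [kg] · [m/s]
Adding exponents of each base unit: kg: 1, m: 1, s: -1
SI base units of momentum: kg·m/s

Answer: kg·m/s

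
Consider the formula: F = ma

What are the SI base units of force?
Units of each symbol in F = ma:
  m (mass): kg
  a (acceleration): m/s²

Multiplying the contributions: [kg] · [m/s²]
Adding exponents of each base unit: kg: 1, m: 1, s: -2
SI base units of force: kg·m/s²

Answer: kg·m/s²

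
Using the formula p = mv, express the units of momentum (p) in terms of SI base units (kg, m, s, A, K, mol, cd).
Units of each symbol in p = mv:
  m (mass): kg
  v (velocity): m/s

Multiplying the contributions: [kg] · [m/s]
Adding exponents of each base unit: kg: 1, m: 1, s: -1
SI base units of momentum: kg·m/s

Answer: kg·m/s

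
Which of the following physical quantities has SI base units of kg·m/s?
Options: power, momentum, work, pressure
Checking the SI base units of each option:
  power (P = W/t): kg·m²/s³  ✗
  momentum (p = mv): kg·m/s  ✓ matches
  work (W = Fd): kg·m²/s²  ✗
  pressure (P = F/A): kg/(m·s²)  ✗

Only momentum has units kg·m/s.

Answer: momentum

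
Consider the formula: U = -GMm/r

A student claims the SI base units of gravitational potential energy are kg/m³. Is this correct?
Units of each symbol in U = -GMm/r:
  G (gravitational constant): m³/(kg·s²)
  M (mass): kg
  m (mass): kg
  r (distance): m  → in the denominator, contributes 1/m
  The minus sign does not affect the units.

Multiplying the contributions: [m³/(kg·s²)] · [kg] · [kg] · [1/m]
Adding exponents of each base unit: kg: 1, m: 2, s: -2
SI base units of gravitational potential energy: kg·m²/s²

The claimed units kg/m³ (exponents kg: 1, m: -3) do not match the derived units kg·m²/s² (exponents kg: 1, m: 2, s: -2), so the claim is incorrect.

Answer: No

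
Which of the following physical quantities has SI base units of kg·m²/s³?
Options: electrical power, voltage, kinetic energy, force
Checking the SI base units of each option:
  electrical power (P = IV): kg·m²/s³  ✓ matches
  voltage (V = IR): kg·m²/(s³·A)  ✗
  kinetic energy (E = ½mv²): kg·m²/s²  ✗
  force (F = ma): kg·m/s²  ✗

Only electrical power has units kg·m²/s³.

Answer: electrical power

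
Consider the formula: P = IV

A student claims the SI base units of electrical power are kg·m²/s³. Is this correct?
Units of each symbol in P = IV:
  I (current): A
  V (voltage, in volts): kg·m²/(s³·A)

Multiplying the contributions: [A] · [kg·m²/(s³·A)]
Adding exponents of each base unit: kg: 1, m: 2, s: -3
SI base units of electrical power: kg·m²/s³

The claimed units kg·m²/s³ match the derived units, so the claim is correct.

Answer: Yes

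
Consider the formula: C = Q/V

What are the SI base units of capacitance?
Units of each symbol in C = Q/V:
  Q (charge, in coulombs): s·A
  V (voltage, in volts): kg·m²/(s³·A)  → in the denominator, contributes s³·A/(kg·m²)

Multiplying the contributions: [s·A] · [s³·A/(kg·m²)]
Adding exponents of each base unit: kg: -1, m: -2, s: 4, A: 2
SI base units of capacitance: s⁴·A²/(kg·m²)

Answer: s⁴·A²/(kg·m²)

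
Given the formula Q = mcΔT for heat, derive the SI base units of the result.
Units of each symbol in Q = mcΔT:
  m (mass): kg
  c (specific heat capacity, in J/(kg·K)): m²/(s²·K)
  ΔT (temperature change): K

Multiplying the contributions: [kg] · [m²/(s²·K)] · [K]
Adding exponents of each base unit: kg: 1, m: 2, s: -2
SI base units of heat: kg·m²/s²

Answer: kg·m²/s²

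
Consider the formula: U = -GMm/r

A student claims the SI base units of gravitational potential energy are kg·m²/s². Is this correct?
Units of each symbol in U = -GMm/r:
  G (gravitational constant): m³/(kg·s²)
  M (mass): kg
  m (mass): kg
  r (distance): m  → in the denominator, contributes 1/m
  The minus sign does not affect the units.

Multiplying the contributions: [m³/(kg·s²)] · [kg] · [kg] · [1/m]
Adding exponents of each base unit: kg: 1, m: 2, s: -2
SI base units of gravitational potential energy: kg·m²/s²

The claimed units kg·m²/s² match the derived units, so the claim is correct.

Answer: Yes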